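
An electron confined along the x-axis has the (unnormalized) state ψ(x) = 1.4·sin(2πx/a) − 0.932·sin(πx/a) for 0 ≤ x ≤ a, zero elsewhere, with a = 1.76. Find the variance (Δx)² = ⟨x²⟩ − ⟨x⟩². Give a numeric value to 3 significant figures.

0.0972

Compute ⟨x⟩ and ⟨x²⟩ separately, then (Δx)² = ⟨x²⟩ − ⟨x⟩².
On 0 ≤ x ≤ a (j ≠ l): ∫sin²(jπx/a) dx = a/2, ∫sin(jπx/a)·sin(lπx/a) dx = 0; diagonal moments ∫x·sin²(jπx/a) dx = a²/4, ∫x²·sin²(jπx/a) dx = a³·(1/6 − 1/(4j²π²)); cross terms ∫x·sin(jπx/a)·sin(lπx/a) dx = 0 for j + l even and −4jla²/(π²(j² − l²)²) for j + l odd, ∫x²·sin(jπx/a)·sin(lπx/a) dx = (−1)^(j+l)·4jla³/(π²(j² − l²)²); higher powers the same way via product-to-sum and parts.
Normalization: ∫|ψ|² dx = 2.4892.
⟨x⟩ = 1.1725 and ⟨x²⟩ = 1.4719.
(Δx)² = 1.4719 − (1.1725)² = 0.097218.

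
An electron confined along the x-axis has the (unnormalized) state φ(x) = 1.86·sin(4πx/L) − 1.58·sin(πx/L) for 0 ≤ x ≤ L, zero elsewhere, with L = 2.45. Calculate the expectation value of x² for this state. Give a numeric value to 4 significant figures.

1.948

⟨x²⟩ = ∫ x²·|φ|² dx / ∫|φ|² dx (integrals over the domain).
On 0 ≤ x ≤ L (j ≠ l): ∫sin²(jπx/L) dx = L/2, ∫sin(jπx/L)·sin(lπx/L) dx = 0; diagonal moments ∫x·sin²(jπx/L) dx = L²/4, ∫x²·sin²(jπx/L) dx = L³·(1/6 − 1/(4j²π²)); cross terms ∫x·sin(jπx/L)·sin(lπx/L) dx = 0 for j + l even and −4jlL²/(π²(j² − l²)²) for j + l odd, ∫x²·sin(jπx/L)·sin(lπx/L) dx = (−1)^(j+l)·4jlL³/(π²(j² − l²)²); higher powers the same way via product-to-sum and parts.
State is unnormalized: ∫|φ|² dx = 7.2961, and ∫φ*·x²·φ dx = 14.211, so ⟨x²⟩ = 14.211 / 7.2961.
⟨x²⟩ = 1.9477.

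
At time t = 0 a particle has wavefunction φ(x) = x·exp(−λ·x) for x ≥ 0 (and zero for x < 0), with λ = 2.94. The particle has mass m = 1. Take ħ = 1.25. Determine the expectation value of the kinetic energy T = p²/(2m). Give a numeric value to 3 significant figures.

6.75

T = −(ħ²/2m) d²/dx², so ⟨T⟩ = −(ħ²/2m) ∫ φ*·φ'' dx / ∫|φ|² dx; with m = 1.
Differentiate x·exp(−λ·x) with the product rule; every integrand then reduces to terms xʲ·e^(−2λx) on [0, ∞), with ∫₀^∞ xʲ·e^(−2λx) dx = j!/(2λ)^(j+1).
State is unnormalized: ∫|φ|² dx = 0.0098378, and ∫φ*·(−ħ²/2m · φ'') dx = 0.066433, so ⟨T⟩ = 0.066433 / 0.0098378.
⟨T⟩ = 6.7528.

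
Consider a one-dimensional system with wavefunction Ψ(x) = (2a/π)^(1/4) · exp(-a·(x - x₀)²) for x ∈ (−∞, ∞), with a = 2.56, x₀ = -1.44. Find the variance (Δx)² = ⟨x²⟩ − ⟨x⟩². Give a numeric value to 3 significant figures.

0.0977

Compute ⟨x⟩ and ⟨x²⟩ separately, then (Δx)² = ⟨x²⟩ − ⟨x⟩².
Gaussian moments (u = x − x₀): ∫u^(2j)·e^(−2au²) du = (2j−1)!!/(4a)^j · √(π/(2a)), odd powers integrate to 0; here √(π/(2a)) = 0.78332.
⟨x⟩ = -1.4400 and ⟨x²⟩ = 2.1713.
(Δx)² = 2.1713 − (-1.4400)² = 0.097656.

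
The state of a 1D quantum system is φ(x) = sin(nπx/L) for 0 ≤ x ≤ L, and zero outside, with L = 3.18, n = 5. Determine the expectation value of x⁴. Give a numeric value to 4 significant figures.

⟨x⁴⟩ = ∫ x⁴·|φ|² dx / ∫|φ|² dx (integrals over the domain).
With sin²θ = (1 − cos2θ)/2 on 0 ≤ x ≤ L: ∫sin²(nπx/L) dx = L/2, ∫x·sin²(nπx/L) dx = L²/4, ∫x²·sin²(nπx/L) dx = L³·(1/6 − 1/(4n²π²)); higher powers xᵏ the same way, integrating xᵏ·cos(2nπx/L) by parts.
State is unnormalized: ∫|φ|² dx = 1.5900, and ∫φ*·x⁴·φ dx = 31.864, so ⟨x⁴⟩ = 31.864 / 1.5900.
⟨x⁴⟩ = 20.040.

20.04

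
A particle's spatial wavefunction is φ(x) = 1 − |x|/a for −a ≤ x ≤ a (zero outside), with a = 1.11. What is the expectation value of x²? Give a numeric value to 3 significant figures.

⟨x²⟩ = ∫ x²·|φ|² dx / ∫|φ|² dx (integrals over the domain).
φ is even, so ∫ over [−a, a] = 2∫₀ᵃ with φ = 1 − x/a there: ∫₀ᵃ (1 − x/a)² dx = a/3, ∫₀ᵃ x²(1 − x/a)² dx = a³/30, ∫₀ᵃ x⁴(1 − x/a)² dx = a⁵/105.
State is unnormalized: ∫|φ|² dx = 0.74000, and ∫φ*·x²·φ dx = 0.091175, so ⟨x²⟩ = 0.091175 / 0.74000.
⟨x²⟩ = 0.12321.

0.123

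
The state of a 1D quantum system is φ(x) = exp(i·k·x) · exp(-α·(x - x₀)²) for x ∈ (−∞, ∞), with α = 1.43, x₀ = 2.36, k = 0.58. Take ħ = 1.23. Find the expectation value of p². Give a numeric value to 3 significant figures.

2.67

p² φ = −ħ² d²φ/dx²; ⟨p²⟩ = −ħ² ∫ φ*·φ'' dx / ∫|φ|² dx.
Gaussian moments (u = x − x₀): ∫u^(2j)·e^(−2αu²) du = (2j−1)!!/(4α)^j · √(π/(2α)), odd powers integrate to 0; here √(π/(2α)) = 1.0481. Derivatives: φ′ = (ik − 2αu)·φ, φ″ = ((ik − 2αu)² − 2α)·φ; the odd-in-u pieces drop out.
State is unnormalized: ∫|φ|² dx = 1.0481, and ∫φ*·(−ħ² φ'') dx = 2.8009, so ⟨p²⟩ = 2.8009 / 1.0481.
⟨p²⟩ = 2.6724.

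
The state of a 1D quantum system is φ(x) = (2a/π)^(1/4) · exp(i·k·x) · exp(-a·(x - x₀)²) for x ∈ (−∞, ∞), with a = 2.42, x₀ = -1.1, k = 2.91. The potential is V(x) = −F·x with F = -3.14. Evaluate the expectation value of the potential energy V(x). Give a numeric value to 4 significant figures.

⟨V⟩ = ∫ V(x)·|φ|² dx.
Gaussian moments (u = x − x₀): ∫u^(2j)·e^(−2au²) du = (2j−1)!!/(4a)^j · √(π/(2a)), odd powers integrate to 0; here √(π/(2a)) = 0.80566.
⟨V⟩ = -3.4540.

-3.454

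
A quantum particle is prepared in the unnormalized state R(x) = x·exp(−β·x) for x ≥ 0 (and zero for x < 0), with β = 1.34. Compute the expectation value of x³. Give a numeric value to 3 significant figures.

⟨x³⟩ = ∫ x³·|R|² dx / ∫|R|² dx (integrals over the domain).
Every integrand reduces to terms xʲ·e^(−2βx) on [0, ∞); use ∫₀^∞ xʲ·e^(−2βx) dx = j!/(2β)^(j+1).
State is unnormalized: ∫|R|² dx = 0.10390, and ∫R*·x³·R dx = 0.32387, so ⟨x³⟩ = 0.32387 / 0.10390.
⟨x³⟩ = 3.1171.

3.12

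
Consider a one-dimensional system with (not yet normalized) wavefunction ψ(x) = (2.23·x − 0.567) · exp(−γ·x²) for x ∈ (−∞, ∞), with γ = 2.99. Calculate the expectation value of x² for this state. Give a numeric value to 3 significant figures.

⟨x²⟩ = ∫ x²·|ψ|² dx / ∫|ψ|² dx (integrals over the domain).
Expand each integrand as polynomial × e^(−2γx²) and use ∫x^(2j)·e^(−2γx²) dx = (2j−1)!!/(4γ)^j · √(π/(2γ)), odd powers → 0; here √(π/(2γ)) = 0.72481.
State is unnormalized: ∫|ψ|² dx = 0.53439, and ∫ψ*·x²·ψ dx = 0.095078, so ⟨x²⟩ = 0.095078 / 0.53439.
⟨x²⟩ = 0.17792.

0.178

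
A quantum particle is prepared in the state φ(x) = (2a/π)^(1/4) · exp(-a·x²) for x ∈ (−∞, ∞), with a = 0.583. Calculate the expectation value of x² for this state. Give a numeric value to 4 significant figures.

⟨x²⟩ = ∫ x²·|φ|² dx (integrals over the domain).
Gaussian moments: ∫x^(2j)·e^(−2ax²) dx = (2j−1)!!/(4a)^j · √(π/(2a)), odd powers integrate to 0; here √(π/(2a)) = 1.6414.
⟨x²⟩ = 0.42882.

0.4288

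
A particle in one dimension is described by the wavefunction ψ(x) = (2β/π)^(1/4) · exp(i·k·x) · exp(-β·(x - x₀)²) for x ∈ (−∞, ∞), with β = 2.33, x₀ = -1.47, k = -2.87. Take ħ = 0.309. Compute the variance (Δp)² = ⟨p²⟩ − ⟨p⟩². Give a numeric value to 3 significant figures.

0.222

Compute ⟨p⟩ and ⟨p²⟩ separately; (Δp)² = ⟨p²⟩ − ⟨p⟩².
Gaussian moments (u = x − x₀): ∫u^(2j)·e^(−2βu²) du = (2j−1)!!/(4β)^j · √(π/(2β)), odd powers integrate to 0; here √(π/(2β)) = 0.82107. Derivatives: ψ′ = (ik − 2βu)·ψ, ψ″ = ((ik − 2βu)² − 2β)·ψ; the odd-in-u pieces drop out.
⟨p⟩ = -0.88683 and ⟨p²⟩ = 1.0089.
(Δp)² = 1.0089 − (-0.88683)² = 0.22247.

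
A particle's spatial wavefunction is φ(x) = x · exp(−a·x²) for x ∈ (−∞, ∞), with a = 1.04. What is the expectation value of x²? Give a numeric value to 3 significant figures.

⟨x²⟩ = ∫ x²·|φ|² dx / ∫|φ|² dx (integrals over the domain).
Expand each integrand as polynomial × e^(−2ax²) and use ∫x^(2j)·e^(−2ax²) dx = (2j−1)!!/(4a)^j · √(π/(2a)), odd powers → 0; here √(π/(2a)) = 1.2290.
State is unnormalized: ∫|φ|² dx = 0.29543, and ∫φ*·x²·φ dx = 0.21305, so ⟨x²⟩ = 0.21305 / 0.29543.
⟨x²⟩ = 0.72115.

0.721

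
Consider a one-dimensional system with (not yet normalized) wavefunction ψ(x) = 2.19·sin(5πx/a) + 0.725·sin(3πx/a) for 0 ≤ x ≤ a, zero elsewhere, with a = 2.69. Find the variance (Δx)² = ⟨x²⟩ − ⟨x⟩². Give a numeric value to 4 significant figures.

Compute ⟨x⟩ and ⟨x²⟩ separately, then (Δx)² = ⟨x²⟩ − ⟨x⟩².
On 0 ≤ x ≤ a (j ≠ l): ∫sin²(jπx/a) dx = a/2, ∫sin(jπx/a)·sin(lπx/a) dx = 0; diagonal moments ∫x·sin²(jπx/a) dx = a²/4, ∫x²·sin²(jπx/a) dx = a³·(1/6 − 1/(4j²π²)); cross terms ∫x·sin(jπx/a)·sin(lπx/a) dx = 0 for j + l even and −4jla²/(π²(j² − l²)²) for j + l odd, ∫x²·sin(jπx/a)·sin(lπx/a) dx = (−1)^(j+l)·4jla³/(π²(j² − l²)²); higher powers the same way via product-to-sum and parts.
Normalization: ∫|ψ|² dx = 7.1577.
⟨x⟩ = 1.3450 and ⟨x²⟩ = 2.5999.
(Δx)² = 2.5999 − (1.3450)² = 0.79084.

0.7908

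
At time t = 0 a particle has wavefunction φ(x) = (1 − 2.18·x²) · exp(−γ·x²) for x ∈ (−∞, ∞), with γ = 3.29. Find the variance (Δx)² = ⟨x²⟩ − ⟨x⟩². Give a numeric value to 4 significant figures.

0.04226

Compute ⟨x⟩ and ⟨x²⟩ separately, then (Δx)² = ⟨x²⟩ − ⟨x⟩².
Expand each integrand as polynomial × e^(−2γx²) and use ∫x^(2j)·e^(−2γx²) dx = (2j−1)!!/(4γ)^j · √(π/(2γ)), odd powers → 0; here √(π/(2γ)) = 0.69097.
Normalization: ∫|φ|² dx = 0.51893.
⟨x⟩ = 0.0000 and ⟨x²⟩ = 0.042262.
(Δx)² = 0.042262 − (0.0000)² = 0.042262.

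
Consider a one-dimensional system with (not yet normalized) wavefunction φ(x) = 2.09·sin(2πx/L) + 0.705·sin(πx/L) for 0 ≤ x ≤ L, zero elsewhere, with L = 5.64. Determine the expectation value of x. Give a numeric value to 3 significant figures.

2.20

⟨x⟩ = ∫ x·|φ|² dx / ∫|φ|² dx (integrals over the domain).
On 0 ≤ x ≤ L (j ≠ l): ∫sin²(jπx/L) dx = L/2, ∫sin(jπx/L)·sin(lπx/L) dx = 0; diagonal moments ∫x·sin²(jπx/L) dx = L²/4, ∫x²·sin²(jπx/L) dx = L³·(1/6 − 1/(4j²π²)); cross terms ∫x·sin(jπx/L)·sin(lπx/L) dx = 0 for j + l even and −4jlL²/(π²(j² − l²)²) for j + l odd, ∫x²·sin(jπx/L)·sin(lπx/L) dx = (−1)^(j+l)·4jlL³/(π²(j² − l²)²); higher powers the same way via product-to-sum and parts.
State is unnormalized: ∫|φ|² dx = 13.720, and ∫φ*·x·φ dx = 30.247, so ⟨x⟩ = 30.247 / 13.720.
⟨x⟩ = 2.2046.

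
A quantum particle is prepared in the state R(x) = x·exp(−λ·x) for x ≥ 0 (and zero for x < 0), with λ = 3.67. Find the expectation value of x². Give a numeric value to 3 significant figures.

⟨x²⟩ = ∫ x²·|R|² dx / ∫|R|² dx (integrals over the domain).
Every integrand reduces to terms xʲ·e^(−2λx) on [0, ∞); use ∫₀^∞ xʲ·e^(−2λx) dx = j!/(2λ)^(j+1).
State is unnormalized: ∫|R|² dx = 0.0050576, and ∫R*·x²·R dx = 0.0011265, so ⟨x²⟩ = 0.0011265 / 0.0050576.
⟨x²⟩ = 0.22274.

0.223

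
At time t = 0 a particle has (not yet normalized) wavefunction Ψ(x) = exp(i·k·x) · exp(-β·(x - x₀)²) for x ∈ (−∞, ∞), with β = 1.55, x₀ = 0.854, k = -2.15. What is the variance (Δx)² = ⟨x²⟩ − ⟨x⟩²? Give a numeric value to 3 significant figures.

Compute ⟨x⟩ and ⟨x²⟩ separately, then (Δx)² = ⟨x²⟩ − ⟨x⟩².
Gaussian moments (u = x − x₀): ∫u^(2j)·e^(−2βu²) du = (2j−1)!!/(4β)^j · √(π/(2β)), odd powers integrate to 0; here √(π/(2β)) = 1.0067.
Normalization: ∫|Ψ|² dx = 1.0067.
⟨x⟩ = 0.85400 and ⟨x²⟩ = 0.89061.
(Δx)² = 0.89061 − (0.85400)² = 0.16129.

0.161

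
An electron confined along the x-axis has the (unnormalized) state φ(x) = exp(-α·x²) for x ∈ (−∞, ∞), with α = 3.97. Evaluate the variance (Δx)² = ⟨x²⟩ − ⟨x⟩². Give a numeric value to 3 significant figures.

0.0630

Compute ⟨x⟩ and ⟨x²⟩ separately, then (Δx)² = ⟨x²⟩ − ⟨x⟩².
Gaussian moments: ∫x^(2j)·e^(−2αx²) dx = (2j−1)!!/(4α)^j · √(π/(2α)), odd powers integrate to 0; here √(π/(2α)) = 0.62902.
Normalization: ∫|φ|² dx = 0.62902.
⟨x⟩ = 0.0000 and ⟨x²⟩ = 0.062972.
(Δx)² = 0.062972 − (0.0000)² = 0.062972.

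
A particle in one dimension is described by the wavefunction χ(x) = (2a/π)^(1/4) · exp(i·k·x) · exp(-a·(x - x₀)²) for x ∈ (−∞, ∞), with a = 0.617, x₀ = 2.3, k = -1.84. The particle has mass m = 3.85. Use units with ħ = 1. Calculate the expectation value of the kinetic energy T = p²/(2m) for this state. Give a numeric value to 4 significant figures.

T = −(ħ²/2m) d²/dx², so ⟨T⟩ = −(ħ²/2m) ∫ χ*·χ'' dx; with m = 3.85.
Gaussian moments (u = x − x₀): ∫u^(2j)·e^(−2au²) du = (2j−1)!!/(4a)^j · √(π/(2a)), odd powers integrate to 0; here √(π/(2a)) = 1.5956. Derivatives: χ′ = (ik − 2au)·χ, χ″ = ((ik − 2au)² − 2a)·χ; the odd-in-u pieces drop out.
⟨T⟩ = 0.51982.

0.5198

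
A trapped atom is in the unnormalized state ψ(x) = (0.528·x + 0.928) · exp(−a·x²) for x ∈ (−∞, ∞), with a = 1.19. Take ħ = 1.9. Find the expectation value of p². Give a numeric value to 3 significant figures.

p² ψ = −ħ² d²ψ/dx²; ⟨p²⟩ = −ħ² ∫ ψ*·ψ'' dx / ∫|ψ|² dx.
Expand each integrand as polynomial × e^(−2ax²) and use ∫x^(2j)·e^(−2ax²) dx = (2j−1)!!/(4a)^j · √(π/(2a)), odd powers → 0; here √(π/(2a)) = 1.1489. Differentiate with the product rule, d/dx e^(−ax²) = −2ax·e^(−ax²).
State is unnormalized: ∫|ψ|² dx = 1.0567, and ∫ψ*·(−ħ² ψ'') dx = 5.1177, so ⟨p²⟩ = 5.1177 / 1.0567.
⟨p²⟩ = 4.8430.

4.84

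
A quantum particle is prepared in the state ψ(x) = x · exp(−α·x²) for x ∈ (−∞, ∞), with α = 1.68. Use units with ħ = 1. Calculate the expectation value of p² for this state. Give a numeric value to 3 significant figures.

p² ψ = −ħ² d²ψ/dx²; ⟨p²⟩ = −ħ² ∫ ψ*·ψ'' dx / ∫|ψ|² dx.
Expand each integrand as polynomial × e^(−2αx²) and use ∫x^(2j)·e^(−2αx²) dx = (2j−1)!!/(4α)^j · √(π/(2α)), odd powers → 0; here √(π/(2α)) = 0.96695. Differentiate with the product rule, d/dx e^(−αx²) = −2αx·e^(−αx²).
State is unnormalized: ∫|ψ|² dx = 0.14389, and ∫ψ*·(−ħ² ψ'') dx = 0.72521, so ⟨p²⟩ = 0.72521 / 0.14389.
⟨p²⟩ = 5.0400.

5.04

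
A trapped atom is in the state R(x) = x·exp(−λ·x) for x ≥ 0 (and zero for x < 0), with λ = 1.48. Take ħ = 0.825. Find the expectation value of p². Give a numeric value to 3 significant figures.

1.49

p² R = −ħ² d²R/dx²; ⟨p²⟩ = −ħ² ∫ R*·R'' dx / ∫|R|² dx.
Differentiate x·exp(−λ·x) with the product rule; every integrand then reduces to terms xʲ·e^(−2λx) on [0, ∞), with ∫₀^∞ xʲ·e^(−2λx) dx = j!/(2λ)^(j+1).
State is unnormalized: ∫|R|² dx = 0.077118, and ∫R*·(−ħ² R'') dx = 0.11497, so ⟨p²⟩ = 0.11497 / 0.077118.
⟨p²⟩ = 1.4908.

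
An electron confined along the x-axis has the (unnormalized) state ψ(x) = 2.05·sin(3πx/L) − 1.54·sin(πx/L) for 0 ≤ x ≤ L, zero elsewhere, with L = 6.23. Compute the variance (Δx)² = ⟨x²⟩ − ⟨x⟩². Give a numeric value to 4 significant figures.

Compute ⟨x⟩ and ⟨x²⟩ separately, then (Δx)² = ⟨x²⟩ − ⟨x⟩².
On 0 ≤ x ≤ L (j ≠ l): ∫sin²(jπx/L) dx = L/2, ∫sin(jπx/L)·sin(lπx/L) dx = 0; diagonal moments ∫x·sin²(jπx/L) dx = L²/4, ∫x²·sin²(jπx/L) dx = L³·(1/6 − 1/(4j²π²)); cross terms ∫x·sin(jπx/L)·sin(lπx/L) dx = 0 for j + l even and −4jlL²/(π²(j² − l²)²) for j + l odd, ∫x²·sin(jπx/L)·sin(lπx/L) dx = (−1)^(j+l)·4jlL³/(π²(j² − l²)²); higher powers the same way via product-to-sum and parts.
Normalization: ∫|ψ|² dx = 20.478.
⟨x⟩ = 3.1150 and ⟨x²⟩ = 10.672.
(Δx)² = 10.672 − (3.1150)² = 0.96904.

0.9690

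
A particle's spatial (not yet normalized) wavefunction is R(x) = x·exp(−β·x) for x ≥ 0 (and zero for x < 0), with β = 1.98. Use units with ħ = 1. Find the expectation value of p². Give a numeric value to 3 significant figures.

3.92

p² R = −ħ² d²R/dx²; ⟨p²⟩ = −ħ² ∫ R*·R'' dx / ∫|R|² dx.
Differentiate x·exp(−β·x) with the product rule; every integrand then reduces to terms xʲ·e^(−2βx) on [0, ∞), with ∫₀^∞ xʲ·e^(−2βx) dx = j!/(2β)^(j+1).
State is unnormalized: ∫|R|² dx = 0.032207, and ∫R*·(−ħ² R'') dx = 0.12626, so ⟨p²⟩ = 0.12626 / 0.032207.
⟨p²⟩ = 3.9204.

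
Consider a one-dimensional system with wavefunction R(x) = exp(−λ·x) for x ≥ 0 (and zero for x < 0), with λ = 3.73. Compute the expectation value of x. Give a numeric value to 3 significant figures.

⟨x⟩ = ∫ x·|R|² dx / ∫|R|² dx (integrals over the domain).
Every integrand reduces to terms xʲ·e^(−2λx) on [0, ∞); use ∫₀^∞ xʲ·e^(−2λx) dx = j!/(2λ)^(j+1).
State is unnormalized: ∫|R|² dx = 0.13405, and ∫R*·x·R dx = 0.017969, so ⟨x⟩ = 0.017969 / 0.13405.
⟨x⟩ = 0.13405.

0.134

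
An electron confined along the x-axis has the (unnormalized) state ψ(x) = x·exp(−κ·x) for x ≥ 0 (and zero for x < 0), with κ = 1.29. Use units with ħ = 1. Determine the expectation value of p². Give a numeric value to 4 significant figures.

1.664

p² ψ = −ħ² d²ψ/dx²; ⟨p²⟩ = −ħ² ∫ ψ*·ψ'' dx / ∫|ψ|² dx.
Differentiate x·exp(−κ·x) with the product rule; every integrand then reduces to terms xʲ·e^(−2κx) on [0, ∞), with ∫₀^∞ xʲ·e^(−2κx) dx = j!/(2κ)^(j+1).
State is unnormalized: ∫|ψ|² dx = 0.11646, and ∫ψ*·(−ħ² ψ'') dx = 0.19380, so ⟨p²⟩ = 0.19380 / 0.11646.
⟨p²⟩ = 1.6641.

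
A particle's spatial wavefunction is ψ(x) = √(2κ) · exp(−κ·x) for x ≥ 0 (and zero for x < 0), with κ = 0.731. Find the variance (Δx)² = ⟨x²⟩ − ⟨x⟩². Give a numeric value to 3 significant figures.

Compute ⟨x⟩ and ⟨x²⟩ separately, then (Δx)² = ⟨x²⟩ − ⟨x⟩².
Every integrand reduces to terms xʲ·e^(−2κx) on [0, ∞); use ∫₀^∞ xʲ·e^(−2κx) dx = j!/(2κ)^(j+1).
⟨x⟩ = 0.68399 and ⟨x²⟩ = 0.93570.
(Δx)² = 0.93570 − (0.68399)² = 0.46785.

0.468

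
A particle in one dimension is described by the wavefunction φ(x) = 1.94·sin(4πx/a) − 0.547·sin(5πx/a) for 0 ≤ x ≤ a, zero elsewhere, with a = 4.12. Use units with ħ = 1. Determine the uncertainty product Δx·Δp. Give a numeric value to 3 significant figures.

3.38

Δx = √(⟨x²⟩−⟨x⟩²), Δp = √(⟨p²⟩−⟨p⟩²).
On 0 ≤ x ≤ a (j ≠ l): ∫sin²(jπx/a) dx = a/2, ∫sin(jπx/a)·sin(lπx/a) dx = 0; diagonal moments ∫x·sin²(jπx/a) dx = a²/4, ∫x²·sin²(jπx/a) dx = a³·(1/6 − 1/(4j²π²)); cross terms ∫x·sin(jπx/a)·sin(lπx/a) dx = 0 for j + l even and −4jla²/(π²(j² − l²)²) for j + l odd, ∫x²·sin(jπx/a)·sin(lπx/a) dx = (−1)^(j+l)·4jla³/(π²(j² − l²)²); higher powers the same way via product-to-sum and parts. d²/dx² sin(jπx/a) = −(jπ/a)²·sin(jπx/a); on 0 ≤ x ≤ a, ∫sin²(jπx/a) dx = a/2 and ∫sin(jπx/a)·sin(lπx/a) dx = 0 for j ≠ l, so only diagonal terms survive in ∫|φ|² and ∫φ·φ″; ∫φ·φ′ dx = [φ²/2] between the walls = 0.
Normalization: ∫|φ|² dx = 8.3694.
⟨x⟩ = 2.4907, ⟨x²⟩ = 7.3805 ⇒ Δx = 1.0847.
⟨p⟩ = 0.0000, ⟨p²⟩ = 9.6884 ⇒ Δp = 3.1126.
Δx·Δp = 3.3764.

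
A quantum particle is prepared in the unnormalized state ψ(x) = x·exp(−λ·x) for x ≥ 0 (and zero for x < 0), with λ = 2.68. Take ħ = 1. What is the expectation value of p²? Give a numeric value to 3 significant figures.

p² ψ = −ħ² d²ψ/dx²; ⟨p²⟩ = −ħ² ∫ ψ*·ψ'' dx / ∫|ψ|² dx.
Differentiate x·exp(−λ·x) with the product rule; every integrand then reduces to terms xʲ·e^(−2λx) on [0, ∞), with ∫₀^∞ xʲ·e^(−2λx) dx = j!/(2λ)^(j+1).
State is unnormalized: ∫|ψ|² dx = 0.012988, and ∫ψ*·(−ħ² ψ'') dx = 0.093284, so ⟨p²⟩ = 0.093284 / 0.012988.
⟨p²⟩ = 7.1824.

7.18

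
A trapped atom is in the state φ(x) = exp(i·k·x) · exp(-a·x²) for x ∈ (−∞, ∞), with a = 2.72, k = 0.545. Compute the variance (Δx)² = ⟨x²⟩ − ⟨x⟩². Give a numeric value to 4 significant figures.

0.09191

Compute ⟨x⟩ and ⟨x²⟩ separately, then (Δx)² = ⟨x²⟩ − ⟨x⟩².
Gaussian moments: ∫x^(2j)·e^(−2ax²) dx = (2j−1)!!/(4a)^j · √(π/(2a)), odd powers integrate to 0; here √(π/(2a)) = 0.75993.
Normalization: ∫|φ|² dx = 0.75993.
⟨x⟩ = 0.0000 and ⟨x²⟩ = 0.091912.
(Δx)² = 0.091912 − (0.0000)² = 0.091912.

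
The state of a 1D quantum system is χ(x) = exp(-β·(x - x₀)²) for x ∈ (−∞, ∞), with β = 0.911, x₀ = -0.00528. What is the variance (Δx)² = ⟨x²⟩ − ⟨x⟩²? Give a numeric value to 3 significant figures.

0.274

Compute ⟨x⟩ and ⟨x²⟩ separately, then (Δx)² = ⟨x²⟩ − ⟨x⟩².
Gaussian moments (u = x − x₀): ∫u^(2j)·e^(−2βu²) du = (2j−1)!!/(4β)^j · √(π/(2β)), odd powers integrate to 0; here √(π/(2β)) = 1.3131.
Normalization: ∫|χ|² dx = 1.3131.
⟨x⟩ = -0.0052800 and ⟨x²⟩ = 0.27445.
(Δx)² = 0.27445 − (-0.0052800)² = 0.27442.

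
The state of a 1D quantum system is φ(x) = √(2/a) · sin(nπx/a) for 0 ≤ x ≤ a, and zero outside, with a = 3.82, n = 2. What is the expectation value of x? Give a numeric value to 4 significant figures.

⟨x⟩ = ∫ x·|φ|² dx (integrals over the domain).
With sin²θ = (1 − cos2θ)/2 on 0 ≤ x ≤ a: ∫sin²(nπx/a) dx = a/2, ∫x·sin²(nπx/a) dx = a²/4, ∫x²·sin²(nπx/a) dx = a³·(1/6 − 1/(4n²π²)); higher powers xᵏ the same way, integrating xᵏ·cos(2nπx/a) by parts.
⟨x⟩ = 1.9100.

1.910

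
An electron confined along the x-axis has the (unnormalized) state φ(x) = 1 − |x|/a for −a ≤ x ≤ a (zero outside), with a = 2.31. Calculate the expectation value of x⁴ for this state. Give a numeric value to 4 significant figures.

0.8135

⟨x⁴⟩ = ∫ x⁴·|φ|² dx / ∫|φ|² dx (integrals over the domain).
φ is even, so ∫ over [−a, a] = 2∫₀ᵃ with φ = 1 − x/a there: ∫₀ᵃ (1 − x/a)² dx = a/3, ∫₀ᵃ x²(1 − x/a)² dx = a³/30, ∫₀ᵃ x⁴(1 − x/a)² dx = a⁵/105.
State is unnormalized: ∫|φ|² dx = 1.5400, and ∫φ*·x⁴·φ dx = 1.2529, so ⟨x⁴⟩ = 1.2529 / 1.5400.
⟨x⁴⟩ = 0.81354.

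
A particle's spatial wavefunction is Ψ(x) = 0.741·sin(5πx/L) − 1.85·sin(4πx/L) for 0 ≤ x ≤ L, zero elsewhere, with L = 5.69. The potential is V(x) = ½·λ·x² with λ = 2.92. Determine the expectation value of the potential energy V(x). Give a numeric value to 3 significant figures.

22.1

⟨V⟩ = ∫ V(x)·|Ψ|² dx / ∫|Ψ|² dx.
On 0 ≤ x ≤ L (j ≠ l): ∫sin²(jπx/L) dx = L/2, ∫sin(jπx/L)·sin(lπx/L) dx = 0; diagonal moments ∫x·sin²(jπx/L) dx = L²/4, ∫x²·sin²(jπx/L) dx = L³·(1/6 − 1/(4j²π²)); cross terms ∫x·sin(jπx/L)·sin(lπx/L) dx = 0 for j + l even and −4jlL²/(π²(j² − l²)²) for j + l odd, ∫x²·sin(jπx/L)·sin(lπx/L) dx = (−1)^(j+l)·4jlL³/(π²(j² − l²)²); higher powers the same way via product-to-sum and parts.
State is unnormalized: ∫|Ψ|² dx = 11.299, and ∫Ψ*·V(x)·Ψ dx = 250.22, so ⟨V⟩ = 250.22 / 11.299.
⟨V⟩ = 22.145.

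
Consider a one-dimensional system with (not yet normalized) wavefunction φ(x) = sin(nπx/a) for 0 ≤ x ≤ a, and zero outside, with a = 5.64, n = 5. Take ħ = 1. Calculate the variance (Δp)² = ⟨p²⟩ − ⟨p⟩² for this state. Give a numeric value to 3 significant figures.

7.76

Compute ⟨p⟩ and ⟨p²⟩ separately; (Δp)² = ⟨p²⟩ − ⟨p⟩².
d/dx sin(nπx/a) = (nπ/a)·cos(nπx/a) and d²/dx² sin(nπx/a) = −(nπ/a)²·sin(nπx/a); on 0 ≤ x ≤ a, ∫sin²(nπx/a) dx = a/2 and ∫sin(nπx/a)·cos(nπx/a) dx = 0.
Normalization: ∫|φ|² dx = 2.8200.
⟨p⟩ = 0.0000 and ⟨p²⟩ = 7.7568.
(Δp)² = 7.7568 − (0.0000)² = 7.7568.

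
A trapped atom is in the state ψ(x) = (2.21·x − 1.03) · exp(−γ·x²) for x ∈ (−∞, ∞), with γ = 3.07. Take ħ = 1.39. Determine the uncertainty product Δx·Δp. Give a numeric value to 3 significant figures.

Δx = √(⟨x²⟩−⟨x⟩²), Δp = √(⟨p²⟩−⟨p⟩²).
Expand each integrand as polynomial × e^(−2γx²) and use ∫x^(2j)·e^(−2γx²) dx = (2j−1)!!/(4γ)^j · √(π/(2γ)), odd powers → 0; here √(π/(2γ)) = 0.71530. Differentiate with the product rule, d/dx e^(−γx²) = −2γx·e^(−γx²).
Normalization: ∫|ψ|² dx = 1.0434.
⟨x⟩ = -0.25417, ⟨x²⟩ = 0.12584 ⇒ Δx = 0.24747.
⟨p⟩ = 0.0000, ⟨p²⟩ = 9.1663 ⇒ Δp = 3.0276.
Δx·Δp = 0.74924.

0.749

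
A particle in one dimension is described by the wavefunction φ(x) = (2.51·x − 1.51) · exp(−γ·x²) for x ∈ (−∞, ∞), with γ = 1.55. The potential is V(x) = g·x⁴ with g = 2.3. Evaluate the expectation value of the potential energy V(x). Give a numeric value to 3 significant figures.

0.401

⟨V⟩ = ∫ V(x)·|φ|² dx / ∫|φ|² dx.
Expand each integrand as polynomial × e^(−2γx²) and use ∫x^(2j)·e^(−2γx²) dx = (2j−1)!!/(4γ)^j · √(π/(2γ)), odd powers → 0; here √(π/(2γ)) = 1.0067.
State is unnormalized: ∫|φ|² dx = 3.3183, and ∫φ*·V(x)·φ dx = 1.3301, so ⟨V⟩ = 1.3301 / 3.3183.
⟨V⟩ = 0.40084.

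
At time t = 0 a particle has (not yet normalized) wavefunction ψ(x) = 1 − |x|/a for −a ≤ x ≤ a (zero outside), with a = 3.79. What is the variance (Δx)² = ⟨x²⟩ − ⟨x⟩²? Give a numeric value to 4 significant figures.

1.436

Compute ⟨x⟩ and ⟨x²⟩ separately, then (Δx)² = ⟨x²⟩ − ⟨x⟩².
ψ is even, so ∫ over [−a, a] = 2∫₀ᵃ with ψ = 1 − x/a there: ∫₀ᵃ (1 − x/a)² dx = a/3, ∫₀ᵃ x²(1 − x/a)² dx = a³/30, ∫₀ᵃ x⁴(1 − x/a)² dx = a⁵/105.
Normalization: ∫|ψ|² dx = 2.5267.
⟨x⟩ = 0.0000 and ⟨x²⟩ = 1.4364.
(Δx)² = 1.4364 − (0.0000)² = 1.4364.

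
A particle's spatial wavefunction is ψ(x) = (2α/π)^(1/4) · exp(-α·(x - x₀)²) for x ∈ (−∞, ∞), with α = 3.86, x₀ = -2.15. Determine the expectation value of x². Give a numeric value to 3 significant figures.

4.69

⟨x²⟩ = ∫ x²·|ψ|² dx (integrals over the domain).
Gaussian moments (u = x − x₀): ∫u^(2j)·e^(−2αu²) du = (2j−1)!!/(4α)^j · √(π/(2α)), odd powers integrate to 0; here √(π/(2α)) = 0.63792.
⟨x²⟩ = 4.6873.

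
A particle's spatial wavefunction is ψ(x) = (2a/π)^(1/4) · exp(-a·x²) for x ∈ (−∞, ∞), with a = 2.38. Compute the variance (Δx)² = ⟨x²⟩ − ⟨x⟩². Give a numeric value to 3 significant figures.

Compute ⟨x⟩ and ⟨x²⟩ separately, then (Δx)² = ⟨x²⟩ − ⟨x⟩².
Gaussian moments: ∫x^(2j)·e^(−2ax²) dx = (2j−1)!!/(4a)^j · √(π/(2a)), odd powers integrate to 0; here √(π/(2a)) = 0.81240.
⟨x⟩ = 0.0000 and ⟨x²⟩ = 0.10504.
(Δx)² = 0.10504 − (0.0000)² = 0.10504.

0.105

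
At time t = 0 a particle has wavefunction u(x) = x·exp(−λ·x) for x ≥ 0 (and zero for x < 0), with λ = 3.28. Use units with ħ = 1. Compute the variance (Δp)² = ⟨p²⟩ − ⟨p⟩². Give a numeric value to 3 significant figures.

10.8

Compute ⟨p⟩ and ⟨p²⟩ separately; (Δp)² = ⟨p²⟩ − ⟨p⟩².
Differentiate x·exp(−λ·x) with the product rule; every integrand then reduces to terms xʲ·e^(−2λx) on [0, ∞), with ∫₀^∞ xʲ·e^(−2λx) dx = j!/(2λ)^(j+1).
Normalization: ∫|u|² dx = 0.0070847.
⟨p⟩ = 0.0000 and ⟨p²⟩ = 10.758.
(Δp)² = 10.758 − (0.0000)² = 10.758.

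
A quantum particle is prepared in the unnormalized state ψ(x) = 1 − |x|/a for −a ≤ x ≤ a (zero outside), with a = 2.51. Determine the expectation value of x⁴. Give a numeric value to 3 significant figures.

⟨x⁴⟩ = ∫ x⁴·|ψ|² dx / ∫|ψ|² dx (integrals over the domain).
ψ is even, so ∫ over [−a, a] = 2∫₀ᵃ with ψ = 1 − x/a there: ∫₀ᵃ (1 − x/a)² dx = a/3, ∫₀ᵃ x²(1 − x/a)² dx = a³/30, ∫₀ᵃ x⁴(1 − x/a)² dx = a⁵/105.
State is unnormalized: ∫|ψ|² dx = 1.6733, and ∫ψ*·x⁴·ψ dx = 1.8976, so ⟨x⁴⟩ = 1.8976 / 1.6733.
⟨x⁴⟩ = 1.1340.

1.13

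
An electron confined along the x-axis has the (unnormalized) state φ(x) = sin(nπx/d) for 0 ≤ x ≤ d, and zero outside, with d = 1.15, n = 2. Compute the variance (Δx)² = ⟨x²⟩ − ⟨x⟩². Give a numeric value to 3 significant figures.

Compute ⟨x⟩ and ⟨x²⟩ separately, then (Δx)² = ⟨x²⟩ − ⟨x⟩².
With sin²θ = (1 − cos2θ)/2 on 0 ≤ x ≤ d: ∫sin²(nπx/d) dx = d/2, ∫x·sin²(nπx/d) dx = d²/4, ∫x²·sin²(nπx/d) dx = d³·(1/6 − 1/(4n²π²)); higher powers xᵏ the same way, integrating xᵏ·cos(2nπx/d) by parts.
Normalization: ∫|φ|² dx = 0.57500.
⟨x⟩ = 0.57500 and ⟨x²⟩ = 0.42408.
(Δx)² = 0.42408 − (0.57500)² = 0.093459.

0.0935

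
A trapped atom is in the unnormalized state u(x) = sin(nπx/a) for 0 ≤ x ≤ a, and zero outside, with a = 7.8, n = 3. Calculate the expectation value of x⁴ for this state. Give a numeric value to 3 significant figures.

⟨x⁴⟩ = ∫ x⁴·|u|² dx / ∫|u|² dx (integrals over the domain).
With sin²θ = (1 − cos2θ)/2 on 0 ≤ x ≤ a: ∫sin²(nπx/a) dx = a/2, ∫x·sin²(nπx/a) dx = a²/4, ∫x²·sin²(nπx/a) dx = a³·(1/6 − 1/(4n²π²)); higher powers xᵏ the same way, integrating xᵏ·cos(2nπx/a) by parts.
State is unnormalized: ∫|u|² dx = 3.9000, and ∫u*·x⁴·u dx = 2727.4, so ⟨x⁴⟩ = 2727.4 / 3.9000.
⟨x⁴⟩ = 699.33.

699.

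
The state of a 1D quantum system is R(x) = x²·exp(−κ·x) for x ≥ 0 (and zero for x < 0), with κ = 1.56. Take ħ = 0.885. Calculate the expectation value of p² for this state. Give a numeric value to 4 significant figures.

0.6354

p² R = −ħ² d²R/dx²; ⟨p²⟩ = −ħ² ∫ R*·R'' dx / ∫|R|² dx.
Differentiate x²·exp(−κ·x) with the product rule; every integrand then reduces to terms xʲ·e^(−2κx) on [0, ∞), with ∫₀^∞ xʲ·e^(−2κx) dx = j!/(2κ)^(j+1).
State is unnormalized: ∫|R|² dx = 0.081178, and ∫R*·(−ħ² R'') dx = 0.051577, so ⟨p²⟩ = 0.051577 / 0.081178.
⟨p²⟩ = 0.63535.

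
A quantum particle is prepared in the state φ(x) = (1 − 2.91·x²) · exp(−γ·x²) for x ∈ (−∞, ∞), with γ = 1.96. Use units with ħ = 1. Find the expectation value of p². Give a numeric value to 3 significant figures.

p² φ = −ħ² d²φ/dx²; ⟨p²⟩ = −ħ² ∫ φ*·φ'' dx / ∫|φ|² dx.
Expand each integrand as polynomial × e^(−2γx²) and use ∫x^(2j)·e^(−2γx²) dx = (2j−1)!!/(4γ)^j · √(π/(2γ)), odd powers → 0; here √(π/(2γ)) = 0.89522. Differentiate with the product rule, d/dx e^(−γx²) = −2γx·e^(−γx²).
State is unnormalized: ∫|φ|² dx = 0.60066, and ∫φ*·(−ħ² φ'') dx = 4.7493, so ⟨p²⟩ = 4.7493 / 0.60066.
⟨p²⟩ = 7.9069.

7.91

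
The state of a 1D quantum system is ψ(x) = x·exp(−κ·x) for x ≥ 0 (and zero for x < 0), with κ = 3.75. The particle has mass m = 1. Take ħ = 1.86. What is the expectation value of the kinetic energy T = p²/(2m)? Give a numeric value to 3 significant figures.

T = −(ħ²/2m) d²/dx², so ⟨T⟩ = −(ħ²/2m) ∫ ψ*·ψ'' dx / ∫|ψ|² dx; with m = 1.
Differentiate x·exp(−κ·x) with the product rule; every integrand then reduces to terms xʲ·e^(−2κx) on [0, ∞), with ∫₀^∞ xʲ·e^(−2κx) dx = j!/(2κ)^(j+1).
State is unnormalized: ∫|ψ|² dx = 0.0047407, and ∫ψ*·(−ħ²/2m · ψ'') dx = 0.11532, so ⟨T⟩ = 0.11532 / 0.0047407.
⟨T⟩ = 24.325.

24.3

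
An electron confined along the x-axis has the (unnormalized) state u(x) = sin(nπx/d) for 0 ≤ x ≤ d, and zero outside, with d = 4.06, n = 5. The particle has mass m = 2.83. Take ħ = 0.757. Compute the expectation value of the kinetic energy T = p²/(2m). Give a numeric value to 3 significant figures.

1.52

T = −(ħ²/2m) d²/dx², so ⟨T⟩ = −(ħ²/2m) ∫ u*·u'' dx / ∫|u|² dx; with m = 2.83.
d/dx sin(nπx/d) = (nπ/d)·cos(nπx/d) and d²/dx² sin(nπx/d) = −(nπ/d)²·sin(nπx/d); on 0 ≤ x ≤ d, ∫sin²(nπx/d) dx = d/2 and ∫sin(nπx/d)·cos(nπx/d) dx = 0.
State is unnormalized: ∫|u|² dx = 2.0300, and ∫u*·(−ħ²/2m · u'') dx = 3.0765, so ⟨T⟩ = 3.0765 / 2.0300.
⟨T⟩ = 1.5155.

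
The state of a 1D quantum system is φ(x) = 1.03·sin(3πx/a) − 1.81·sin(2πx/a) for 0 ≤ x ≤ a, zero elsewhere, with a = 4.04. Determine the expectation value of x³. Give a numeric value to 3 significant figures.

25.0

⟨x³⟩ = ∫ x³·|φ|² dx / ∫|φ|² dx (integrals over the domain).
On 0 ≤ x ≤ a (j ≠ l): ∫sin²(jπx/a) dx = a/2, ∫sin(jπx/a)·sin(lπx/a) dx = 0; diagonal moments ∫x·sin²(jπx/a) dx = a²/4, ∫x²·sin²(jπx/a) dx = a³·(1/6 − 1/(4j²π²)); cross terms ∫x·sin(jπx/a)·sin(lπx/a) dx = 0 for j + l even and −4jla²/(π²(j² − l²)²) for j + l odd, ∫x²·sin(jπx/a)·sin(lπx/a) dx = (−1)^(j+l)·4jla³/(π²(j² − l²)²); higher powers the same way via product-to-sum and parts.
State is unnormalized: ∫|φ|² dx = 8.7607, and ∫φ*·x³·φ dx = 218.77, so ⟨x³⟩ = 218.77 / 8.7607.
⟨x³⟩ = 24.972.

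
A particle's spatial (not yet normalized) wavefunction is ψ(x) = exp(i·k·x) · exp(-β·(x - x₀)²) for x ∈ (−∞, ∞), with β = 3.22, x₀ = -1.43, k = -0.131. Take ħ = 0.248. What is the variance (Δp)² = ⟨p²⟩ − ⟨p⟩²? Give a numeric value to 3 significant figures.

Compute ⟨p⟩ and ⟨p²⟩ separately; (Δp)² = ⟨p²⟩ − ⟨p⟩².
Gaussian moments (u = x − x₀): ∫u^(2j)·e^(−2βu²) du = (2j−1)!!/(4β)^j · √(π/(2β)), odd powers integrate to 0; here √(π/(2β)) = 0.69844. Derivatives: ψ′ = (ik − 2βu)·ψ, ψ″ = ((ik − 2βu)² − 2β)·ψ; the odd-in-u pieces drop out.
Normalization: ∫|ψ|² dx = 0.69844.
⟨p⟩ = -0.032488 and ⟨p²⟩ = 0.19910.
(Δp)² = 0.19910 − (-0.032488)² = 0.19804.

0.198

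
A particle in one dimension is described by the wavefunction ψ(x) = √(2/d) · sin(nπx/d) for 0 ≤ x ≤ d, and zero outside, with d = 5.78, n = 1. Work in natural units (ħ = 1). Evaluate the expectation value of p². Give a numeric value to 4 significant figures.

p² ψ = −ħ² d²ψ/dx²; ⟨p²⟩ = −ħ² ∫ ψ*·ψ'' dx.
d/dx sin(nπx/d) = (nπ/d)·cos(nπx/d) and d²/dx² sin(nπx/d) = −(nπ/d)²·sin(nπx/d); on 0 ≤ x ≤ d, ∫sin²(nπx/d) dx = d/2 and ∫sin(nπx/d)·cos(nπx/d) dx = 0.
⟨p²⟩ = 0.29542.

0.2954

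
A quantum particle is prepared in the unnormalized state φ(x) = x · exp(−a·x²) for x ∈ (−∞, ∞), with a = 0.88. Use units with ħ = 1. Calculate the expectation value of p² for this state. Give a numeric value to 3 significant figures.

2.64

p² φ = −ħ² d²φ/dx²; ⟨p²⟩ = −ħ² ∫ φ*·φ'' dx / ∫|φ|² dx.
Expand each integrand as polynomial × e^(−2ax²) and use ∫x^(2j)·e^(−2ax²) dx = (2j−1)!!/(4a)^j · √(π/(2a)), odd powers → 0; here √(π/(2a)) = 1.3360. Differentiate with the product rule, d/dx e^(−ax²) = −2ax·e^(−ax²).
State is unnormalized: ∫|φ|² dx = 0.37956, and ∫φ*·(−ħ² φ'') dx = 1.0020, so ⟨p²⟩ = 1.0020 / 0.37956.
⟨p²⟩ = 2.6400.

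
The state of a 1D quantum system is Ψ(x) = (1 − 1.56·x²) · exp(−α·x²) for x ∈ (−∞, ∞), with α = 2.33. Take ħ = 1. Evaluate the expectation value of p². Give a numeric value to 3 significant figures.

4.76

p² Ψ = −ħ² d²Ψ/dx²; ⟨p²⟩ = −ħ² ∫ Ψ*·Ψ'' dx / ∫|Ψ|² dx.
Expand each integrand as polynomial × e^(−2αx²) and use ∫x^(2j)·e^(−2αx²) dx = (2j−1)!!/(4α)^j · √(π/(2α)), odd powers → 0; here √(π/(2α)) = 0.82107. Differentiate with the product rule, d/dx e^(−αx²) = −2αx·e^(−αx²).
State is unnormalized: ∫|Ψ|² dx = 0.61522, and ∫Ψ*·(−ħ² Ψ'') dx = 2.9287, so ⟨p²⟩ = 2.9287 / 0.61522.
⟨p²⟩ = 4.7605.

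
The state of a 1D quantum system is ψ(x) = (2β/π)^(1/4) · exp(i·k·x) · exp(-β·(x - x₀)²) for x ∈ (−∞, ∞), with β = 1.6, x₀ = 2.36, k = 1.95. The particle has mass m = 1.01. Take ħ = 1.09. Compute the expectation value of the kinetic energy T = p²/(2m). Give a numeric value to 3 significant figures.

3.18

T = −(ħ²/2m) d²/dx², so ⟨T⟩ = −(ħ²/2m) ∫ ψ*·ψ'' dx; with m = 1.01.
Gaussian moments (u = x − x₀): ∫u^(2j)·e^(−2βu²) du = (2j−1)!!/(4β)^j · √(π/(2β)), odd powers integrate to 0; here √(π/(2β)) = 0.99083. Derivatives: ψ′ = (ik − 2βu)·ψ, ψ″ = ((ik − 2βu)² − 2β)·ψ; the odd-in-u pieces drop out.
⟨T⟩ = 3.1776.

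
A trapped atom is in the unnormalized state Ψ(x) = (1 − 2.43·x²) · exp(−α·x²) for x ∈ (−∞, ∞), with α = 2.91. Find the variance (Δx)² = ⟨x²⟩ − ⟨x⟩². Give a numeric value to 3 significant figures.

Compute ⟨x⟩ and ⟨x²⟩ separately, then (Δx)² = ⟨x²⟩ − ⟨x⟩².
Expand each integrand as polynomial × e^(−2αx²) and use ∫x^(2j)·e^(−2αx²) dx = (2j−1)!!/(4α)^j · √(π/(2α)), odd powers → 0; here √(π/(2α)) = 0.73471.
Normalization: ∫|Ψ|² dx = 0.52401.
⟨x⟩ = 0.0000 and ⟨x²⟩ = 0.048321.
(Δx)² = 0.048321 − (0.0000)² = 0.048321.

0.0483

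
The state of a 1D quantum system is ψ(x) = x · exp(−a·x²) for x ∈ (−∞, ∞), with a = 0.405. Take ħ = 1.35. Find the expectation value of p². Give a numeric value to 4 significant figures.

p² ψ = −ħ² d²ψ/dx²; ⟨p²⟩ = −ħ² ∫ ψ*·ψ'' dx / ∫|ψ|² dx.
Expand each integrand as polynomial × e^(−2ax²) and use ∫x^(2j)·e^(−2ax²) dx = (2j−1)!!/(4a)^j · √(π/(2a)), odd powers → 0; here √(π/(2a)) = 1.9694. Differentiate with the product rule, d/dx e^(−ax²) = −2ax·e^(−ax²).
State is unnormalized: ∫|ψ|² dx = 1.2157, and ∫ψ*·(−ħ² ψ'') dx = 2.6919, so ⟨p²⟩ = 2.6919 / 1.2157.
⟨p²⟩ = 2.2143.

2.214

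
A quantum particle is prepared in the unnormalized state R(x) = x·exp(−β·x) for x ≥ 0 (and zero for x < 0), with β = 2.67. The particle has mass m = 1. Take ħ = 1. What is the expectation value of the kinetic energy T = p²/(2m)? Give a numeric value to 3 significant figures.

3.56

T = −(ħ²/2m) d²/dx², so ⟨T⟩ = −(ħ²/2m) ∫ R*·R'' dx / ∫|R|² dx; with m = 1.
Differentiate x·exp(−β·x) with the product rule; every integrand then reduces to terms xʲ·e^(−2βx) on [0, ∞), with ∫₀^∞ xʲ·e^(−2βx) dx = j!/(2β)^(j+1).
State is unnormalized: ∫|R|² dx = 0.013134, and ∫R*·(−ħ²/2m · R'') dx = 0.046816, so ⟨T⟩ = 0.046816 / 0.013134.
⟨T⟩ = 3.5645.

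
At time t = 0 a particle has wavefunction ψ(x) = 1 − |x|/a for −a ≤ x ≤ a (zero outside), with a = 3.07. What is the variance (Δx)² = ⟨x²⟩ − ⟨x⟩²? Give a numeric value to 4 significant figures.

0.9425

Compute ⟨x⟩ and ⟨x²⟩ separately, then (Δx)² = ⟨x²⟩ − ⟨x⟩².
ψ is even, so ∫ over [−a, a] = 2∫₀ᵃ with ψ = 1 − x/a there: ∫₀ᵃ (1 − x/a)² dx = a/3, ∫₀ᵃ x²(1 − x/a)² dx = a³/30, ∫₀ᵃ x⁴(1 − x/a)² dx = a⁵/105.
Normalization: ∫|ψ|² dx = 2.0467.
⟨x⟩ = 0.0000 and ⟨x²⟩ = 0.94249.
(Δx)² = 0.94249 − (0.0000)² = 0.94249.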